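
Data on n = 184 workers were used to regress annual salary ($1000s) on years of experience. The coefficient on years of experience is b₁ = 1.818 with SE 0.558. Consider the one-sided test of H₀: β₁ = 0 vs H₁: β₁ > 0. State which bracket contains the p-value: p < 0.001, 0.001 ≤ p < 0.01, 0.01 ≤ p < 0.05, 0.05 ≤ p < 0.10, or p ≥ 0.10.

p < 0.001

t = 1.818 / 0.558 = 3.258.
df = n − 2 = 184 − 2 = 182.
One-sided p = P(T_{182} > t) ≈ 0.0007.
So p < 0.001.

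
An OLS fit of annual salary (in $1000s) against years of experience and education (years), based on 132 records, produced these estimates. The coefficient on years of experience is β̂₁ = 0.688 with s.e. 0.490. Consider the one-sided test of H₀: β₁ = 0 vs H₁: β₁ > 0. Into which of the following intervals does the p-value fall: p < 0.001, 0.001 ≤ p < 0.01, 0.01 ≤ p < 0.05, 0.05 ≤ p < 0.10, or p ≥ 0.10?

0.05 ≤ p < 0.10

t = 0.688 / 0.490 = 1.404.
df = n − k − 1 = 132 − 2 − 1 = 129.
One-sided p = P(T_{129} > t) ≈ 0.0813.
So 0.05 ≤ p < 0.10.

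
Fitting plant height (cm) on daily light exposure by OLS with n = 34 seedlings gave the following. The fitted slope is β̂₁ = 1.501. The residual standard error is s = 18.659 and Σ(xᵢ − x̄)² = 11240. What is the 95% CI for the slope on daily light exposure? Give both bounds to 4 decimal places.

(1.1425, 1.8595)

SE(β̂₁) = s/√Sₓₓ = 18.659/√11240 = 0.175997.
df = n − 2 = 32.
t* = t_{0.025, 32} = 2.036933.
Margin = t* × SE = 2.036933 × 0.175997 = 0.358494.
CI: 1.501 ± 0.358494 → (1.1425, 1.8595).
With 95% confidence, each one-unit increase in daily light exposure is associated with a change of between 1.1425 and 1.8595 cm in plant height.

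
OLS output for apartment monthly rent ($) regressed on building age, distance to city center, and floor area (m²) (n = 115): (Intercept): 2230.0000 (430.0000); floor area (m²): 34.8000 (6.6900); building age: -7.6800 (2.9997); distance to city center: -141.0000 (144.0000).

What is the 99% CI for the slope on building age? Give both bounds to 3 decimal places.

(-15.542, 0.182)

Read off: b = -7.6800, SE = 2.9997 for building age.
df = n − k − 1 = 115 − 3 − 1 = 111.
t* = t_{0.005, 111} = 2.620849.
Margin = t* × SE = 2.620849 × 2.9997 = 7.86176.
CI: -7.6800 ± 7.86176 → (-15.542, 0.182).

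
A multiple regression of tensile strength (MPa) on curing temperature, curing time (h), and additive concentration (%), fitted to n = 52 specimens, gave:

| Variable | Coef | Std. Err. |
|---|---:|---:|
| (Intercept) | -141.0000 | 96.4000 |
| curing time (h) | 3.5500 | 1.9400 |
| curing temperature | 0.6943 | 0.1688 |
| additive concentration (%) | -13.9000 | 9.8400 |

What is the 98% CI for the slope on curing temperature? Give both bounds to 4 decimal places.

Read off: b = 0.6943, SE = 0.1688 for curing temperature.
df = n − k − 1 = 52 − 3 − 1 = 48.
t* = t_{0.01, 48} = 2.406581.
Margin = t* × SE = 2.406581 × 0.1688 = 0.406231.
CI: 0.6943 ± 0.406231 → (0.2881, 1.1005).

(0.2881, 1.1005)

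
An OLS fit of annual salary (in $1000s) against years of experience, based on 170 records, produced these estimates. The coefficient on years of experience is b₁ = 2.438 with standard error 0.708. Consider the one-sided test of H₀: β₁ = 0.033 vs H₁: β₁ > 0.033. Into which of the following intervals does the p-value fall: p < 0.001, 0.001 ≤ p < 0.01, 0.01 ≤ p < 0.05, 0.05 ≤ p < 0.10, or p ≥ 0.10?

p < 0.001

t = (2.438 − 0.033) / 0.708 = 3.397.
df = n − 2 = 170 − 2 = 168.
One-sided p = P(T_{168} > t) ≈ 0.0004.
So p < 0.001.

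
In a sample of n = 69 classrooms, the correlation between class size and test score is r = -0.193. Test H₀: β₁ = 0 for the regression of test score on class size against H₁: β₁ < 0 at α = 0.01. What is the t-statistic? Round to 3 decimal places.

t = -1.610

t = r·√(n − 2)/√(1 − r²) = -0.193·√67/√0.962751 = -1.610.
df = n − 2 = 67.
One-sided p ≈ 0.0560, which is ≥ 0.01, so fail to reject H₀.
The data do not give significant evidence of a linear association between class size and test score.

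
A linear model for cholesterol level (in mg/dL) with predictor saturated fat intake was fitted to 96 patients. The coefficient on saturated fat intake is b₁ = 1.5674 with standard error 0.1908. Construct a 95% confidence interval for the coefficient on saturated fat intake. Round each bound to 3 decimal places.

(1.189, 1.946)

df = n − 2 = 96 − 2 = 94.
t* = t_{0.025, 94} = 1.985523.
Margin = t* × SE = 1.985523 × 0.1908 = 0.37884.
CI: 1.5674 ± 0.37884 → (1.189, 1.946).
With 95% confidence, each one-unit increase in saturated fat intake is associated with a change of between 1.189 and 1.946 mg/dL in cholesterol level.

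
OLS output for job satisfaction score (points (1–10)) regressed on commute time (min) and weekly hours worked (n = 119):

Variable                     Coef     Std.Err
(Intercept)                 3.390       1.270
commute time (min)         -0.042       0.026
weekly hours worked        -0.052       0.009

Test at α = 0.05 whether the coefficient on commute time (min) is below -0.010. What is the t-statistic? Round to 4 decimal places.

Read off: b = -0.042, SE = 0.026 for commute time (min).
H₀: β₁ = -0.010 vs H₁: β₁ < -0.010.
t = (-0.042 − (-0.010)) / 0.026 = -1.2308.
df = n − k − 1 = 119 − 2 − 1 = 116.
One-sided p ≈ 0.1104, which is ≥ 0.05, so fail to reject H₀.
The data do not give significant evidence that the true slope on commute time (min) is below -0.010 points (1–10) per unit, holding the other predictors fixed.

t = -1.2308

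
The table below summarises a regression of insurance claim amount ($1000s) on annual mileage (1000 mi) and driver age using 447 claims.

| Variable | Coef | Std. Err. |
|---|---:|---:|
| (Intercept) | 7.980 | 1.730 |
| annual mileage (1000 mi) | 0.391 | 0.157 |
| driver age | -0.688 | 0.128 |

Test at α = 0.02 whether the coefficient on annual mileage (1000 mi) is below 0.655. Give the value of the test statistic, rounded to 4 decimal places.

Read off: b = 0.391, SE = 0.157 for annual mileage (1000 mi).
H₀: β₁ = 0.655 vs H₁: β₁ < 0.655.
t = (0.391 − 0.655) / 0.157 = -1.6815.
df = n − k − 1 = 447 − 2 − 1 = 444.
One-sided p ≈ 0.0467, which is ≥ 0.02, so fail to reject H₀.
The data do not give significant evidence that the true slope on annual mileage (1000 mi) is below 0.655 $1000s per unit, holding the other predictors fixed.

t = -1.6815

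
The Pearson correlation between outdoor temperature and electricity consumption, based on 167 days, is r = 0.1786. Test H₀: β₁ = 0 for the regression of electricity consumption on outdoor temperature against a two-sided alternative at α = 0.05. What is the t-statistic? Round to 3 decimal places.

t = r·√(n − 2)/√(1 − r²) = 0.1786·√165/√0.968102 = 2.332.
df = n − 2 = 165.
Two-sided p ≈ 0.0209, which is < 0.05, so reject H₀.
There is evidence of a linear association between outdoor temperature and electricity consumption.

t = 2.332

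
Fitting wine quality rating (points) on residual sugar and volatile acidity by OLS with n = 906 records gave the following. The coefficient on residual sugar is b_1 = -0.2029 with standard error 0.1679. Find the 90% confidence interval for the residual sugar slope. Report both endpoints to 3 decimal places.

(-0.479, 0.074)

df = n − k − 1 = 906 − 2 − 1 = 903.
t* = t_{0.05, 903} = 1.646543.
Margin = t* × SE = 1.646543 × 0.1679 = 0.27645.
CI: -0.2029 ± 0.27645 → (-0.479, 0.074).
With 90% confidence, each one-unit increase in residual sugar is associated with a change of between -0.479 and 0.074 points in wine quality rating, holding the other predictors fixed.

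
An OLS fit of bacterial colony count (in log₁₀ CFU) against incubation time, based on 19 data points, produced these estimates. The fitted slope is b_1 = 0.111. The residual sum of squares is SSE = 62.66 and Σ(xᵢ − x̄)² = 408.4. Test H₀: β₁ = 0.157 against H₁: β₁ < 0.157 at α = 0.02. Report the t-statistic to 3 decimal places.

MSE = SSE/(n − 2) = 62.66/17 = 3.68588.
SE(b_1) = √(MSE/Sₓₓ) = √(3.68588/408.4) = 0.0950009.
t = (0.111 − 0.157) / 0.0950009 = -0.484.
df = n − 2 = 17.
One-sided p ≈ 0.3172, which is ≥ 0.02, so fail to reject H₀.
The data do not give significant evidence that the true slope on incubation time is below 0.157 log₁₀ CFU per unit.

t = -0.484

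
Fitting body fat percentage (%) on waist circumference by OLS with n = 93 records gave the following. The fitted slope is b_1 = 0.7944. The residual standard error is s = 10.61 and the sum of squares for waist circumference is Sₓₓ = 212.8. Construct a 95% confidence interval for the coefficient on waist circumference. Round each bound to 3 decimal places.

(-0.650, 2.239)

SE(b_1) = s/√Sₓₓ = 10.61/√212.8 = 0.727327.
df = n − 2 = 91.
t* = t_{0.025, 91} = 1.986377.
Margin = t* × SE = 1.986377 × 0.727327 = 1.44475.
CI: 0.7944 ± 1.44475 → (-0.650, 2.239).
With 95% confidence, each one-unit increase in waist circumference is associated with a change of between -0.650 and 2.239 % in body fat percentage.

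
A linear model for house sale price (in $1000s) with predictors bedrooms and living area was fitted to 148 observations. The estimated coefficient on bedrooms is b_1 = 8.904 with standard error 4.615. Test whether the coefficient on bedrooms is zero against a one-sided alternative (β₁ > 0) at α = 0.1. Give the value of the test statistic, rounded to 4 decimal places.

H₀: β₁ = 0 vs H₁: β₁ > 0.
t = (b_1 − β₁⁰)/SE = 8.904 / 4.615 = 1.9294.
df = n − k − 1 = 148 − 2 − 1 = 145.
One-sided p ≈ 0.0278, which is < 0.1, so reject H₀.
There is evidence that the true slope on bedrooms is positive, holding the other predictors fixed.

t = 1.9294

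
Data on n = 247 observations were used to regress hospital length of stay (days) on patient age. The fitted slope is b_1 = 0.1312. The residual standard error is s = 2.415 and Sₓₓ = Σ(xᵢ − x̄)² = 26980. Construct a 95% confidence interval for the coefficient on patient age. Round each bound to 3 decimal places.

(0.102, 0.160)

SE(b_1) = s/√Sₓₓ = 2.415/√26980 = 0.0147027.
df = n − 2 = 245.
t* = t_{0.025, 245} = 1.969694.
Margin = t* × SE = 1.969694 × 0.0147027 = 0.02896.
CI: 0.1312 ± 0.02896 → (0.102, 0.160).
With 95% confidence, each one-unit increase in patient age is associated with a change of between 0.102 and 0.160 days in hospital length of stay.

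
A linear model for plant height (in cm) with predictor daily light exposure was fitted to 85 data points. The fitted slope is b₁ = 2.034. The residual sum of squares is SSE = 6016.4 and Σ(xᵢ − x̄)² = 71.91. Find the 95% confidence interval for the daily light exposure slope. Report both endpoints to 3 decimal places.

MSE = SSE/(n − 2) = 6016.4/83 = 72.4867.
SE(b₁) = √(MSE/Sₓₓ) = √(72.4867/71.91) = 1.004.
df = n − 2 = 83.
t* = t_{0.025, 83} = 1.98896.
Margin = t* × SE = 1.98896 × 1.004 = 1.99692.
CI: 2.034 ± 1.99692 → (0.037, 4.031).
With 95% confidence, each one-unit increase in daily light exposure is associated with a change of between 0.037 and 4.031 cm in plant height.

(0.037, 4.031)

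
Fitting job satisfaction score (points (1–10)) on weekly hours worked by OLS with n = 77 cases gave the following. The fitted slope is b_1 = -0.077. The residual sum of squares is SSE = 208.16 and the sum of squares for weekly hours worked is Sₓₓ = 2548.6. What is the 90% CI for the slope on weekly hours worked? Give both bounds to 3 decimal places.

(-0.132, -0.022)

MSE = SSE/(n − 2) = 208.16/75 = 2.77547.
SE(b_1) = √(MSE/Sₓₓ) = √(2.77547/2548.6) = 0.0330002.
df = n − 2 = 75.
t* = t_{0.05, 75} = 1.665425.
Margin = t* × SE = 1.665425 × 0.0330002 = 0.05496.
CI: -0.077 ± 0.05496 → (-0.132, -0.022).
With 90% confidence, each one-unit increase in weekly hours worked is associated with a change of between -0.132 and -0.022 points (1–10) in job satisfaction score.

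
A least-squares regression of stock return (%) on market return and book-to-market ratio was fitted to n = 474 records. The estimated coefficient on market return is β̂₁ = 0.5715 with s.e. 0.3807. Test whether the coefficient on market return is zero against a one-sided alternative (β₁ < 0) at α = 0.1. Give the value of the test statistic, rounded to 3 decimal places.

H₀: β₁ = 0 vs H₁: β₁ < 0.
t = (β̂₁ − β₁⁰)/SE = 0.5715 / 0.3807 = 1.501.
df = n − k − 1 = 474 − 2 − 1 = 471.
One-sided p ≈ 0.9330, which is ≥ 0.1, so fail to reject H₀.
The data do not give significant evidence that the true slope on market return is negative, holding the other predictors fixed.

t = 1.501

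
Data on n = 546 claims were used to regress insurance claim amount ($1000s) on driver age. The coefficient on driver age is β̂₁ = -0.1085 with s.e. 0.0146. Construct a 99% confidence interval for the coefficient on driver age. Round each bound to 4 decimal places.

(-0.1462, -0.0708)

df = n − 2 = 546 − 2 = 544.
t* = t_{0.005, 544} = 2.584897.
Margin = t* × SE = 2.584897 × 0.0146 = 0.037739.
CI: -0.1085 ± 0.037739 → (-0.1462, -0.0708).
With 99% confidence, each one-unit increase in driver age is associated with a change of between -0.1462 and -0.0708 $1000s in insurance claim amount.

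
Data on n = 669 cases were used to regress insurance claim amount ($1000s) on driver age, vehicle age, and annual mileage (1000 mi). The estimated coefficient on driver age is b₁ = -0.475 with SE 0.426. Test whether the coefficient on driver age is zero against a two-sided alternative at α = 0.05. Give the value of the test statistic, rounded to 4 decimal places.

t = -1.1150

H₀: β₁ = 0 vs H₁: β₁ ≠ 0.
t = (b₁ − β₁⁰)/SE = -0.475 / 0.426 = -1.1150.
df = n − k − 1 = 669 − 3 − 1 = 665.
Two-sided p ≈ 0.2652, which is ≥ 0.05, so fail to reject H₀.
The data do not give significant evidence of an association between driver age and insurance claim amount, after adjusting for the other predictors.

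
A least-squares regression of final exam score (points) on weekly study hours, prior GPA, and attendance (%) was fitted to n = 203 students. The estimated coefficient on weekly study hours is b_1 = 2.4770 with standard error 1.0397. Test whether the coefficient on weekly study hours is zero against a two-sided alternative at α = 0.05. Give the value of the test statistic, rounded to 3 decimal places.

H₀: β₁ = 0 vs H₁: β₁ ≠ 0.
t = (b_1 − β₁⁰)/SE = 2.4770 / 1.0397 = 2.382.
df = n − k − 1 = 203 − 3 − 1 = 199.
Two-sided p ≈ 0.0181, which is < 0.05, so reject H₀.
There is evidence that weekly study hours is associated with final exam score, holding the other predictors fixed.

t = 2.382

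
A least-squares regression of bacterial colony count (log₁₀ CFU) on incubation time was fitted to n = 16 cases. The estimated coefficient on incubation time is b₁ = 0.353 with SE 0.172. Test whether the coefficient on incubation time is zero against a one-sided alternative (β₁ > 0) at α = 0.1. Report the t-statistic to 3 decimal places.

t = 2.052

H₀: β₁ = 0 vs H₁: β₁ > 0.
t = (b₁ − β₁⁰)/SE = 0.353 / 0.172 = 2.052.
df = n − 2 = 16 − 2 = 14.
One-sided p ≈ 0.0297, which is < 0.1, so reject H₀.
There is evidence that the true slope on incubation time is positive.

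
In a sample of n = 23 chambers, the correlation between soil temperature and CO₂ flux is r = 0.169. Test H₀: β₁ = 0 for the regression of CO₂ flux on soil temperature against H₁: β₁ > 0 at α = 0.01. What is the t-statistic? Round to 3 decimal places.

t = r·√(n − 2)/√(1 − r²) = 0.169·√21/√0.971439 = 0.786.
df = n − 2 = 21.
One-sided p ≈ 0.2204, which is ≥ 0.01, so fail to reject H₀.
The data do not give significant evidence of a linear association between soil temperature and CO₂ flux.

t = 0.786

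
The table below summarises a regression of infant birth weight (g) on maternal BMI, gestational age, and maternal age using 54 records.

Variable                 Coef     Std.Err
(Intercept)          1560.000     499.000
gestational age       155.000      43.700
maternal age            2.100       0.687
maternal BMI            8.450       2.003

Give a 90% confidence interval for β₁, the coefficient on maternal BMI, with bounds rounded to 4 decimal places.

Read off: b = 8.450, SE = 2.003 for maternal BMI.
df = n − k − 1 = 54 − 3 − 1 = 50.
t* = t_{0.05, 50} = 1.675905.
Margin = t* × SE = 1.675905 × 2.003 = 3.356838.
CI: 8.450 ± 3.356838 → (5.0932, 11.8068).

(5.0932, 11.8068)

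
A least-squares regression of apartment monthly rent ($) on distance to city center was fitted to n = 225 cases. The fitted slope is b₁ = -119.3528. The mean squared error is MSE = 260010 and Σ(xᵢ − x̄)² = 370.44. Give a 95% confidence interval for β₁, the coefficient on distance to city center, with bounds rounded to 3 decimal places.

SE(b₁) = √(MSE/Sₓₓ) = √(260010/370.44) = 26.4933.
df = n − 2 = 223.
t* = t_{0.025, 223} = 1.970659.
Margin = t* × SE = 1.970659 × 26.4933 = 52.20926.
CI: -119.3528 ± 52.20926 → (-171.562, -67.144).
With 95% confidence, each one-unit increase in distance to city center is associated with a change of between -171.562 and -67.144 $ in apartment monthly rent.

(-171.562, -67.144)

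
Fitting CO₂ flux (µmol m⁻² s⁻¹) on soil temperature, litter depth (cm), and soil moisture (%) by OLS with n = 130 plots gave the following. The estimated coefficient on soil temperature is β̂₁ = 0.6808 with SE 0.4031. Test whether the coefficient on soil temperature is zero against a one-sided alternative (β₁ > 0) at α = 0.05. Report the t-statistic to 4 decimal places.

t = 1.6889

H₀: β₁ = 0 vs H₁: β₁ > 0.
t = (β̂₁ − β₁⁰)/SE = 0.6808 / 0.4031 = 1.6889.
df = n − k − 1 = 130 − 3 − 1 = 126.
One-sided p ≈ 0.0469, which is < 0.05, so reject H₀.
There is evidence that the true slope on soil temperature is positive, holding the other predictors fixed.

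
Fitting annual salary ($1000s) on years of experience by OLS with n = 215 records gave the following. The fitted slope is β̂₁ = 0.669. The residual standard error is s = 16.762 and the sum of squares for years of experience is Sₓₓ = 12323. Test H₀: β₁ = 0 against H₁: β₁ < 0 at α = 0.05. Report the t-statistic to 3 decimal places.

SE(β̂₁) = s/√Sₓₓ = 16.762/√12323 = 0.150997.
t = 0.669 / 0.150997 = 4.431.
df = n − 2 = 213.
One-sided p ≈ 1.0000, which is ≥ 0.05, so fail to reject H₀.
The data do not give significant evidence that the true slope on years of experience is negative.

t = 4.431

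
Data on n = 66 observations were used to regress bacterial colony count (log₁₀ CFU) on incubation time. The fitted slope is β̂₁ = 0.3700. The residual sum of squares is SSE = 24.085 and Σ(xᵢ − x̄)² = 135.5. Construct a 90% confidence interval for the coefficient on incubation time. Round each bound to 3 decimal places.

(0.282, 0.458)

MSE = SSE/(n − 2) = 24.085/64 = 0.376328.
SE(β̂₁) = √(MSE/Sₓₓ) = √(0.376328/135.5) = 0.0527004.
df = n − 2 = 64.
t* = t_{0.05, 64} = 1.669013.
Margin = t* × SE = 1.669013 × 0.0527004 = 0.08796.
CI: 0.3700 ± 0.08796 → (0.282, 0.458).
With 90% confidence, each one-unit increase in incubation time is associated with a change of between 0.282 and 0.458 log₁₀ CFU in bacterial colony count.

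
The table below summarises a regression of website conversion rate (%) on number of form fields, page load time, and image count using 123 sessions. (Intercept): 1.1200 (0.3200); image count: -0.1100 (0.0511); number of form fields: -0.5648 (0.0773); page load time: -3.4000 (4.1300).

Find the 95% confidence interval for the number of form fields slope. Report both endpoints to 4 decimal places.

(-0.7179, -0.4117)

Read off: b = -0.5648, SE = 0.0773 for number of form fields.
df = n − k − 1 = 123 − 3 − 1 = 119.
t* = t_{0.025, 119} = 1.9801.
Margin = t* × SE = 1.9801 × 0.0773 = 0.153062.
CI: -0.5648 ± 0.153062 → (-0.7179, -0.4117).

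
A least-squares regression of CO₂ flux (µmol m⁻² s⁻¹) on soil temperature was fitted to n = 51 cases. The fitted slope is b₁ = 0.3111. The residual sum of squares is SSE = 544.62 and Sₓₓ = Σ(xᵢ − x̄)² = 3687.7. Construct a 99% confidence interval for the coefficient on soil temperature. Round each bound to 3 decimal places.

(0.164, 0.458)

MSE = SSE/(n − 2) = 544.62/49 = 11.1147.
SE(b₁) = √(MSE/Sₓₓ) = √(11.1147/3687.7) = 0.0548998.
df = n − 2 = 49.
t* = t_{0.005, 49} = 2.679952.
Margin = t* × SE = 2.679952 × 0.0548998 = 0.14713.
CI: 0.3111 ± 0.14713 → (0.164, 0.458).
With 99% confidence, each one-unit increase in soil temperature is associated with a change of between 0.164 and 0.458 µmol m⁻² s⁻¹ in CO₂ flux.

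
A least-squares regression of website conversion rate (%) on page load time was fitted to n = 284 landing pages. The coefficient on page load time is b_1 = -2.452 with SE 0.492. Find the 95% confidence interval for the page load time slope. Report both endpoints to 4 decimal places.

df = n − 2 = 284 − 2 = 282.
t* = t_{0.025, 282} = 1.968412.
Margin = t* × SE = 1.968412 × 0.492 = 0.968459.
CI: -2.452 ± 0.968459 → (-3.4205, -1.4835).
With 95% confidence, each one-unit increase in page load time is associated with a change of between -3.4205 and -1.4835 % in website conversion rate.

(-3.4205, -1.4835)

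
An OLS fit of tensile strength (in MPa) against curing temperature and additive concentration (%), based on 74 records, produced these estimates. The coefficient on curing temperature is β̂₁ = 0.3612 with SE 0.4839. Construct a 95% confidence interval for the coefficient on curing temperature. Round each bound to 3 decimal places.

(-0.604, 1.326)

df = n − k − 1 = 74 − 2 − 1 = 71.
t* = t_{0.025, 71} = 1.993943.
Margin = t* × SE = 1.993943 × 0.4839 = 0.96487.
CI: 0.3612 ± 0.96487 → (-0.604, 1.326).
With 95% confidence, each one-unit increase in curing temperature is associated with a change of between -0.604 and 1.326 MPa in tensile strength, holding the other predictors fixed.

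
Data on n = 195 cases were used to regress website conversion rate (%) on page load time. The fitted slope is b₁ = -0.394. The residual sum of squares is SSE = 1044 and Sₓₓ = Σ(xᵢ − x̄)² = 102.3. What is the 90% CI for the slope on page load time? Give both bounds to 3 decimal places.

MSE = SSE/(n − 2) = 1044/193 = 5.40933.
SE(b₁) = √(MSE/Sₓₓ) = √(5.40933/102.3) = 0.22995.
df = n − 2 = 193.
t* = t_{0.05, 193} = 1.652787.
Margin = t* × SE = 1.652787 × 0.22995 = 0.38006.
CI: -0.394 ± 0.38006 → (-0.774, -0.014).
With 90% confidence, each one-unit increase in page load time is associated with a change of between -0.774 and -0.014 % in website conversion rate.

(-0.774, -0.014)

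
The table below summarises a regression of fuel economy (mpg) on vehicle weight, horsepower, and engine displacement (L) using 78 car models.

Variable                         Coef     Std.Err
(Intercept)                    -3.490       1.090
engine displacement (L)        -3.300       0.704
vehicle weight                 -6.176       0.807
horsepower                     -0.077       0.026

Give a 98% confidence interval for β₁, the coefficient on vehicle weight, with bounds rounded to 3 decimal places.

Read off: b = -6.176, SE = 0.807 for vehicle weight.
df = n − k − 1 = 78 − 3 − 1 = 74.
t* = t_{0.01, 74} = 2.377802.
Margin = t* × SE = 2.377802 × 0.807 = 1.91889.
CI: -6.176 ± 1.91889 → (-8.095, -4.257).

(-8.095, -4.257)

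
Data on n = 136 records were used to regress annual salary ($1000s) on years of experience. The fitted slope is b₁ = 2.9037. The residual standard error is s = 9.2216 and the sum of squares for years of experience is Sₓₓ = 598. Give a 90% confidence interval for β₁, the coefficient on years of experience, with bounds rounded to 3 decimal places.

SE(b₁) = s/√Sₓₓ = 9.2216/√598 = 0.377099.
df = n − 2 = 134.
t* = t_{0.05, 134} = 1.656305.
Margin = t* × SE = 1.656305 × 0.377099 = 0.62459.
CI: 2.9037 ± 0.62459 → (2.279, 3.528).
With 90% confidence, each one-unit increase in years of experience is associated with a change of between 2.279 and 3.528 $1000s in annual salary.

(2.279, 3.528)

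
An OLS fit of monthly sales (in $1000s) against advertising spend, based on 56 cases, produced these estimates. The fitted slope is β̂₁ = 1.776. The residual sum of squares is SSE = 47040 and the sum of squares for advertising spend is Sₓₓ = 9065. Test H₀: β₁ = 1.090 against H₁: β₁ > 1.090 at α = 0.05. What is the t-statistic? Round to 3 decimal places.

MSE = SSE/(n − 2) = 47040/54 = 871.111.
SE(β̂₁) = √(MSE/Sₓₓ) = √(871.111/9065) = 0.309994.
t = (1.776 − 1.090) / 0.309994 = 2.213.
df = n − 2 = 54.
One-sided p ≈ 0.0156, which is < 0.05, so reject H₀.
There is evidence that the true slope on advertising spend exceeds 1.090 $1000s per unit.

t = 2.213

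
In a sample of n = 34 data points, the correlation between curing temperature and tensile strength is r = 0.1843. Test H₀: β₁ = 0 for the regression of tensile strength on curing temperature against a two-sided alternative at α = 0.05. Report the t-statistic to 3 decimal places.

t = r·√(n − 2)/√(1 − r²) = 0.1843·√32/√0.966034 = 1.061.
df = n − 2 = 32.
Two-sided p ≈ 0.2968, which is ≥ 0.05, so fail to reject H₀.
The data do not give significant evidence of a linear association between curing temperature and tensile strength.

t = 1.061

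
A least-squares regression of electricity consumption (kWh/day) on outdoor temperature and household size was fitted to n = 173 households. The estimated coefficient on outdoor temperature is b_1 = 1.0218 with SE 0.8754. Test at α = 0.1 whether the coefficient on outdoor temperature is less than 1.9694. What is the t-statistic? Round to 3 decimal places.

t = -1.082

H₀: β₁ = 1.9694 vs H₁: β₁ < 1.9694.
t = (b_1 − β₁⁰)/SE = (1.0218 − 1.9694) / 0.8754 = -1.082.
df = n − k − 1 = 173 − 2 − 1 = 170.
One-sided p ≈ 0.1403, which is ≥ 0.1, so fail to reject H₀.
The data do not give significant evidence that the true slope on outdoor temperature is below 1.9694 kWh/day per unit, holding the other predictors fixed.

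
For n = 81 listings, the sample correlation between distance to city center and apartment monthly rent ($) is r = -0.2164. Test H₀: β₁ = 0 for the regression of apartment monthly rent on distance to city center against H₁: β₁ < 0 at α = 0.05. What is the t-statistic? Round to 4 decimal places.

t = r·√(n − 2)/√(1 − r²) = -0.2164·√79/√0.953171 = -1.9701.
df = n − 2 = 79.
One-sided p ≈ 0.0262, which is < 0.05, so reject H₀.
There is evidence of a linear association between distance to city center and apartment monthly rent.

t = -1.9701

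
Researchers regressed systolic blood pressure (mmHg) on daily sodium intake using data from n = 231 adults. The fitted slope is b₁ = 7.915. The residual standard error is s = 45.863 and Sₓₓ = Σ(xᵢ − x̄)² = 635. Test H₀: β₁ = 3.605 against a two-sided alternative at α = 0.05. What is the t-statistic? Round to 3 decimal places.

SE(b₁) = s/√Sₓₓ = 45.863/√635 = 1.82002.
t = (7.915 − 3.605) / 1.82002 = 2.368.
df = n − 2 = 229.
Two-sided p ≈ 0.0187, which is < 0.05, so reject H₀.
There is evidence that the true slope on daily sodium intake differs from 3.605 mmHg per unit.

t = 2.368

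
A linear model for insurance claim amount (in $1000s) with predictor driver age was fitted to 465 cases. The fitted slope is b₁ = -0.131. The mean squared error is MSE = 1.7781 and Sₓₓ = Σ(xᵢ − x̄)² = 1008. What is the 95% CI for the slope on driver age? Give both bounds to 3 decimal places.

(-0.214, -0.048)

SE(b₁) = √(MSE/Sₓₓ) = √(1.7781/1008) = 0.0419999.
df = n − 2 = 463.
t* = t_{0.025, 463} = 1.965101.
Margin = t* × SE = 1.965101 × 0.0419999 = 0.08253.
CI: -0.131 ± 0.08253 → (-0.214, -0.048).
With 95% confidence, each one-unit increase in driver age is associated with a change of between -0.214 and -0.048 $1000s in insurance claim amount.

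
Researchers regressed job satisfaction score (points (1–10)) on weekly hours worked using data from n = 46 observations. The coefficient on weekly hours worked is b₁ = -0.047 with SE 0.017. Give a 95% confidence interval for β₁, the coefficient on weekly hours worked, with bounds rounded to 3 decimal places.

(-0.081, -0.013)

df = n − 2 = 46 − 2 = 44.
t* = t_{0.025, 44} = 2.015368.
Margin = t* × SE = 2.015368 × 0.017 = 0.03426.
CI: -0.047 ± 0.03426 → (-0.081, -0.013).
With 95% confidence, each one-unit increase in weekly hours worked is associated with a change of between -0.081 and -0.013 points (1–10) in job satisfaction score.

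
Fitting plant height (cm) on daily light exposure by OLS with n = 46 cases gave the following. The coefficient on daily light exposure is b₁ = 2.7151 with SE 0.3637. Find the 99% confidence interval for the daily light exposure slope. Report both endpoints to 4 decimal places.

df = n − 2 = 46 − 2 = 44.
t* = t_{0.005, 44} = 2.692278.
Margin = t* × SE = 2.692278 × 0.3637 = 0.979182.
CI: 2.7151 ± 0.979182 → (1.7359, 3.6943).
With 99% confidence, each one-unit increase in daily light exposure is associated with a change of between 1.7359 and 3.6943 cm in plant height.

(1.7359, 3.6943)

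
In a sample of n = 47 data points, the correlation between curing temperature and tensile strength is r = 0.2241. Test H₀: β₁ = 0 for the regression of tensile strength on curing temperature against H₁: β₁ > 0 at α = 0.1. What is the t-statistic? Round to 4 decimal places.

t = r·√(n − 2)/√(1 − r²) = 0.2241·√45/√0.949779 = 1.5425.
df = n − 2 = 45.
One-sided p ≈ 0.0650, which is < 0.1, so reject H₀.
There is evidence of a linear association between curing temperature and tensile strength.

t = 1.5425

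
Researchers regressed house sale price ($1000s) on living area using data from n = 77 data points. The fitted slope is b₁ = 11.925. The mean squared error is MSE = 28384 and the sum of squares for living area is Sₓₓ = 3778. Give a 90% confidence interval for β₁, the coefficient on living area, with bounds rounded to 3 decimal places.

SE(b₁) = √(MSE/Sₓₓ) = √(28384/3778) = 2.74098.
df = n − 2 = 75.
t* = t_{0.05, 75} = 1.665425.
Margin = t* × SE = 1.665425 × 2.74098 = 4.56490.
CI: 11.925 ± 4.56490 → (7.360, 16.490).
With 90% confidence, each one-unit increase in living area is associated with a change of between 7.360 and 16.490 $1000s in house sale price.

(7.360, 16.490)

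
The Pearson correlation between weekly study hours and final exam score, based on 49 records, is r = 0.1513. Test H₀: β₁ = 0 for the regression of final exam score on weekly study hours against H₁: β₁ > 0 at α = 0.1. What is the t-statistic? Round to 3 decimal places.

t = r·√(n − 2)/√(1 − r²) = 0.1513·√47/√0.977108 = 1.049.
df = n − 2 = 47.
One-sided p ≈ 0.1497, which is ≥ 0.1, so fail to reject H₀.
The data do not give significant evidence of a linear association between weekly study hours and final exam score.

t = 1.049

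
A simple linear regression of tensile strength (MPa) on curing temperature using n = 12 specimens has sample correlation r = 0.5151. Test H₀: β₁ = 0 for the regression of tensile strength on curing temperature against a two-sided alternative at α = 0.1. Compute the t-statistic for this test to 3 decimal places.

t = 1.900

t = r·√(n − 2)/√(1 − r²) = 0.5151·√10/√0.734672 = 1.900.
df = n − 2 = 10.
Two-sided p ≈ 0.0866, which is < 0.1, so reject H₀.
There is evidence of a linear association between curing temperature and tensile strength.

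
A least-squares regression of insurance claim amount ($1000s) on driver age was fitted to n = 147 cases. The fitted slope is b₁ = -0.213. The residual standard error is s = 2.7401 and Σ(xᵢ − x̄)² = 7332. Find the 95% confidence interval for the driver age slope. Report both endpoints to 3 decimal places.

SE(b₁) = s/√Sₓₓ = 2.7401/√7332 = 0.0320004.
df = n − 2 = 145.
t* = t_{0.025, 145} = 1.97646.
Margin = t* × SE = 1.97646 × 0.0320004 = 0.06325.
CI: -0.213 ± 0.06325 → (-0.276, -0.150).
With 95% confidence, each one-unit increase in driver age is associated with a change of between -0.276 and -0.150 $1000s in insurance claim amount.

(-0.276, -0.150)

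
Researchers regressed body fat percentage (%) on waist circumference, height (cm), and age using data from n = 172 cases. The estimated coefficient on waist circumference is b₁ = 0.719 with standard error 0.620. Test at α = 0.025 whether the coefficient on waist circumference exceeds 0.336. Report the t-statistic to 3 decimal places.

H₀: β₁ = 0.336 vs H₁: β₁ > 0.336.
t = (b₁ − β₁⁰)/SE = (0.719 − 0.336) / 0.620 = 0.618.
df = n − k − 1 = 172 − 3 − 1 = 168.
One-sided p ≈ 0.2688, which is ≥ 0.025, so fail to reject H₀.
The data do not give significant evidence that the true slope on waist circumference exceeds 0.336 % per unit, holding the other predictors fixed.

t = 0.618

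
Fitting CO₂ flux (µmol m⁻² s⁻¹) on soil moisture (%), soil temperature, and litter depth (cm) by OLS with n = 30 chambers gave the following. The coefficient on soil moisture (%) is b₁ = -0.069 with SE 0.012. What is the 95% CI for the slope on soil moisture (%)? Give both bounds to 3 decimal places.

df = n − k − 1 = 30 − 3 − 1 = 26.
t* = t_{0.025, 26} = 2.055529.
Margin = t* × SE = 2.055529 × 0.012 = 0.02467.
CI: -0.069 ± 0.02467 → (-0.094, -0.044).
With 95% confidence, each one-unit increase in soil moisture (%) is associated with a change of between -0.094 and -0.044 µmol m⁻² s⁻¹ in CO₂ flux, holding the other predictors fixed.

(-0.094, -0.044)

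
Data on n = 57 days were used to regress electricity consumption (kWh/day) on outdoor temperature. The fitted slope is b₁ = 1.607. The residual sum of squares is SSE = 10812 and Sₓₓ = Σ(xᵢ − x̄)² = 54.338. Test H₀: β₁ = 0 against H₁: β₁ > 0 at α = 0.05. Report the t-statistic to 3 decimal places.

MSE = SSE/(n − 2) = 10812/55 = 196.582.
SE(b₁) = √(MSE/Sₓₓ) = √(196.582/54.338) = 1.90204.
t = 1.607 / 1.90204 = 0.845.
df = n − 2 = 55.
One-sided p ≈ 0.2009, which is ≥ 0.05, so fail to reject H₀.
The data do not give significant evidence that the true slope on outdoor temperature is positive.

t = 0.845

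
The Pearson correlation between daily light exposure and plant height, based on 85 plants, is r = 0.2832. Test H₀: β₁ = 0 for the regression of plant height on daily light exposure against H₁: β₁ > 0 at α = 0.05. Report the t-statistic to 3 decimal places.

t = 2.690

t = r·√(n − 2)/√(1 − r²) = 0.2832·√83/√0.919798 = 2.690.
df = n − 2 = 83.
One-sided p ≈ 0.0043, which is < 0.05, so reject H₀.
There is evidence of a linear association between daily light exposure and plant height.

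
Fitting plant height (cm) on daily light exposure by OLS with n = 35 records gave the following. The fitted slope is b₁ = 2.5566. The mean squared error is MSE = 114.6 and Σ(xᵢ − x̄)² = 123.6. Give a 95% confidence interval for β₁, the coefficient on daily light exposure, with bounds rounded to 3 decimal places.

SE(b₁) = √(MSE/Sₓₓ) = √(114.6/123.6) = 0.962904.
df = n − 2 = 33.
t* = t_{0.025, 33} = 2.034515.
Margin = t* × SE = 2.034515 × 0.962904 = 1.95904.
CI: 2.5566 ± 1.95904 → (0.598, 4.516).
With 95% confidence, each one-unit increase in daily light exposure is associated with a change of between 0.598 and 4.516 cm in plant height.

(0.598, 4.516)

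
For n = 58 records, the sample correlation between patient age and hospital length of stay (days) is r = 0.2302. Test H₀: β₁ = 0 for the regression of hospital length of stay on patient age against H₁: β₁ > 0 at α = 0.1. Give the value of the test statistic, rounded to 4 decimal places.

t = r·√(n − 2)/√(1 − r²) = 0.2302·√56/√0.947008 = 1.7702.
df = n − 2 = 56.
One-sided p ≈ 0.0411, which is < 0.1, so reject H₀.
There is evidence of a linear association between patient age and hospital length of stay.

t = 1.7702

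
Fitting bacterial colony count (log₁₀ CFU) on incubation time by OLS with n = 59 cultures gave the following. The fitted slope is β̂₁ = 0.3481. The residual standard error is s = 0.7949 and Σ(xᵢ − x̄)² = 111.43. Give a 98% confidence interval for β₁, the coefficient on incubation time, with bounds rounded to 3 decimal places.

SE(β̂₁) = s/√Sₓₓ = 0.7949/√111.43 = 0.0753029.
df = n − 2 = 57.
t* = t_{0.01, 57} = 2.393568.
Margin = t* × SE = 2.393568 × 0.0753029 = 0.18024.
CI: 0.3481 ± 0.18024 → (0.168, 0.528).
With 98% confidence, each one-unit increase in incubation time is associated with a change of between 0.168 and 0.528 log₁₀ CFU in bacterial colony count.

(0.168, 0.528)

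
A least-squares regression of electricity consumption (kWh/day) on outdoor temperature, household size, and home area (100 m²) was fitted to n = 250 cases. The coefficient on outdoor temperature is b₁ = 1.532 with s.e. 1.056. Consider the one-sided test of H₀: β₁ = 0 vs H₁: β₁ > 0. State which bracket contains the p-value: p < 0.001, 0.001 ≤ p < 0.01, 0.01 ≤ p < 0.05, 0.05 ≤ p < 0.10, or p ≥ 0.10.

t = 1.532 / 1.056 = 1.451.
df = n − k − 1 = 250 − 3 − 1 = 246.
One-sided p = P(T_{246} > t) ≈ 0.0741.
So 0.05 ≤ p < 0.10.

0.05 ≤ p < 0.10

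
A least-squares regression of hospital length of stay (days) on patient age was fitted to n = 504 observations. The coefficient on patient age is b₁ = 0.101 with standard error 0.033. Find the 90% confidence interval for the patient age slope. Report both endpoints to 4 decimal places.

(0.0466, 0.1554)

df = n − 2 = 504 − 2 = 502.
t* = t_{0.05, 502} = 1.647895.
Margin = t* × SE = 1.647895 × 0.033 = 0.054381.
CI: 0.101 ± 0.054381 → (0.0466, 0.1554).
With 90% confidence, each one-unit increase in patient age is associated with a change of between 0.0466 and 0.1554 days in hospital length of stay.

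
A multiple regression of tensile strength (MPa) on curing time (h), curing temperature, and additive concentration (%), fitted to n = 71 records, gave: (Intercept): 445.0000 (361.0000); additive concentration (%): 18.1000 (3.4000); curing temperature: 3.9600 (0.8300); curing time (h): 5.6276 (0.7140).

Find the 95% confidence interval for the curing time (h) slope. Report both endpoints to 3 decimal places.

Read off: b = 5.6276, SE = 0.7140 for curing time (h).
df = n − k − 1 = 71 − 3 − 1 = 67.
t* = t_{0.025, 67} = 1.996008.
Margin = t* × SE = 1.996008 × 0.7140 = 1.42515.
CI: 5.6276 ± 1.42515 → (4.202, 7.053).

(4.202, 7.053)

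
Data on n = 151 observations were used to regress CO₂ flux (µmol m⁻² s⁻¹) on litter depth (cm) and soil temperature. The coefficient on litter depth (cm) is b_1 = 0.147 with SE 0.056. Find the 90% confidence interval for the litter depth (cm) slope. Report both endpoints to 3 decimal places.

df = n − k − 1 = 151 − 2 − 1 = 148.
t* = t_{0.05, 148} = 1.655215.
Margin = t* × SE = 1.655215 × 0.056 = 0.09269.
CI: 0.147 ± 0.09269 → (0.054, 0.240).
With 90% confidence, each one-unit increase in litter depth (cm) is associated with a change of between 0.054 and 0.240 µmol m⁻² s⁻¹ in CO₂ flux, holding the other predictors fixed.

(0.054, 0.240)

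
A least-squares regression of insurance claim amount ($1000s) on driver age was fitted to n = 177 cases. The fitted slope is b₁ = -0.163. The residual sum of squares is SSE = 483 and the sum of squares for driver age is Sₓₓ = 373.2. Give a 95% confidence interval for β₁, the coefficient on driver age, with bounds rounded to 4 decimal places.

(-0.3327, 0.0067)

MSE = SSE/(n − 2) = 483/175 = 2.76.
SE(b₁) = √(MSE/Sₓₓ) = √(2.76/373.2) = 0.0859971.
df = n − 2 = 175.
t* = t_{0.025, 175} = 1.973612.
Margin = t* × SE = 1.973612 × 0.0859971 = 0.169725.
CI: -0.163 ± 0.169725 → (-0.3327, 0.0067).
With 95% confidence, each one-unit increase in driver age is associated with a change of between -0.3327 and 0.0067 $1000s in insurance claim amount.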